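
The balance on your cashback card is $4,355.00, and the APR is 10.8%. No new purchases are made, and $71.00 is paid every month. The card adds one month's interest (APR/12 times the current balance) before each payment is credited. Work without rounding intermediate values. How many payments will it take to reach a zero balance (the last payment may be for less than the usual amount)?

Monthly rate r = 10.8%/12 = 0.9% = 0.009.
Recurrence: B ← B·(1+r) − $71.00.
Month 1: interest $39.20; balance after payment $4,323.19.
Month 2: interest $38.91; balance after payment $4,291.10.
Closed form: n = −ln(1 − rB₀/P)/ln(1+r) = −ln(0.44796)/ln(1.009) ≈ 89.629, so the balance reaches zero during payment 90.

90 payments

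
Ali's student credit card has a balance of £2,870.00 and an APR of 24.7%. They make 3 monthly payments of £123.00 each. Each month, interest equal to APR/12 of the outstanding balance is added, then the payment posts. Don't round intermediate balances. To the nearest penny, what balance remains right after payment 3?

£2,674.25

Monthly rate r = 24.7%/12 = 2.05833% = 0.0205833.
Each month: B ← B·(1+r) − £123.00.
Month 1: interest £59.07; balance after payment £2,806.07.
Month 2: interest £57.76; balance after payment £2,740.83.
Month 3: interest £56.42; balance after payment £2,674.25.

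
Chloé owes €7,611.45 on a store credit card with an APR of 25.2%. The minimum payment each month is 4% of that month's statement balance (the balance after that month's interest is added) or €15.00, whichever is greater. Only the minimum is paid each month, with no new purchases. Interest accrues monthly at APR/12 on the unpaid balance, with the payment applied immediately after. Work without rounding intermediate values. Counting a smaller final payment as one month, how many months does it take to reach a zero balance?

186 months

Monthly rate r = 25.2%/12 = 2.1% = 0.021.
While 4% of the post-interest balance exceeds €15.00, each month B ← (B·(1+r))·(1 − 0.04), i.e. B shrinks by the factor (1+r)·0.96 = 0.98016.
This holds for months 1–152. Entering month 153 the balance is €361.92; 4% of the post-interest balance is now below €15.00, so the flat €15.00 minimum applies from here.
From month 153 a fixed €15.00 at rate r clears €361.92 in 34 more payments. Total: 152 + 34 = 186 months.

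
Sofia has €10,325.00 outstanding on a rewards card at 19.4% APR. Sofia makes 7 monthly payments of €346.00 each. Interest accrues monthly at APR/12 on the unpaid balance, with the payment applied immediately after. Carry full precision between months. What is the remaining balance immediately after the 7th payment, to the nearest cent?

Monthly rate r = 19.4%/12 = 1.61667% = 0.0161667.
Each month: B ← B·(1+r) − €346.00.
Month 1: interest €166.92; balance after payment €10,145.92.
Month 2: interest €164.03; balance after payment €9,963.95.
Month 3: interest €161.08; balance after payment €9,779.03.
Month 4: interest €158.09; balance after payment €9,591.12.
Month 5: interest €155.06; balance after payment €9,400.18.
Month 6: interest €151.97; balance after payment €9,206.15.
Month 7: interest €148.83; balance after payment €9,008.98.

€9,008.98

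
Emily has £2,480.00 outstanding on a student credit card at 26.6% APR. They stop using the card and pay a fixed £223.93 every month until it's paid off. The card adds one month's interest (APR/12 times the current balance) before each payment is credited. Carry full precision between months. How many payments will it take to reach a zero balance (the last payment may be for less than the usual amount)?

13 payments

Monthly rate r = 26.6%/12 = 2.21667% = 0.0221667.
Recurrence: B ← B·(1+r) − £223.93.
Month 1: interest £54.97; balance after payment £2,311.04.
Month 2: interest £51.23; balance after payment £2,138.34.
Closed form: n = −ln(1 − rB₀/P)/ln(1+r) = −ln(0.75451)/ln(1.02217) ≈ 12.848, so the balance reaches zero during payment 13.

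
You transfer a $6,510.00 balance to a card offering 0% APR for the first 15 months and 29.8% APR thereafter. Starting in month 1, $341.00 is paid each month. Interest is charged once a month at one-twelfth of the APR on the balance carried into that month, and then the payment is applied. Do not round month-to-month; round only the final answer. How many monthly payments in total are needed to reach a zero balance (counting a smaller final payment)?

Promo months 1–15 at r₀ = 0%/12 = 0; months 16+ at r₁ = 29.8%/12 = 0.0248333.
After month 15 (no interest yet): B = $6,510.00 − 15·$341.00 = $1,395.00.
Then at r₁ with $341.00/mo: n₂ = −ln(1 − r₁·B/P)/ln(1+r₁) ≈ 4.37 → 5 more payments.

20 payments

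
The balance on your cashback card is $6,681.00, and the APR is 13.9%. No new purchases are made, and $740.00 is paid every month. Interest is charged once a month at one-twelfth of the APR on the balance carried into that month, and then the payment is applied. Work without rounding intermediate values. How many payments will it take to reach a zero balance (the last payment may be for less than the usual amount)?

Monthly rate r = 13.9%/12 = 1.15833% = 0.0115833.
Recurrence: B ← B·(1+r) − $740.00.
Month 1: interest $77.39; balance after payment $6,018.39.
Month 2: interest $69.71; balance after payment $5,348.10.
Closed form: n = −ln(1 − rB₀/P)/ln(1+r) = −ln(0.89542)/ln(1.01158) ≈ 9.591, so the balance reaches zero during payment 10.

10 payments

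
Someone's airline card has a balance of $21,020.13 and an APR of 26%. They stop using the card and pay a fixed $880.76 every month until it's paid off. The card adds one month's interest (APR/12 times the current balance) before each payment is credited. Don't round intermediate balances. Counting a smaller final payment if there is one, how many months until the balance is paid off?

34 payments

Monthly rate r = 26%/12 = 2.16667% = 0.0216667.
Recurrence: B ← B·(1+r) − $880.76.
Month 1: interest $455.44; balance after payment $20,594.81.
Month 2: interest $446.22; balance after payment $20,160.27.
Closed form: n = −ln(1 − rB₀/P)/ln(1+r) = −ln(0.48291)/ln(1.02167) ≈ 33.960, so the balance reaches zero during payment 34.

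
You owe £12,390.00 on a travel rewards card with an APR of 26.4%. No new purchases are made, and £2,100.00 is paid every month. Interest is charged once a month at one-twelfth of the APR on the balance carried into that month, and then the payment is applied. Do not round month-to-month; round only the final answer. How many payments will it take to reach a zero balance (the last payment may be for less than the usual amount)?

7 payments

Monthly rate r = 26.4%/12 = 2.2% = 0.022.
Recurrence: B ← B·(1+r) − £2,100.00.
Month 1: interest £272.58; balance after payment £10,562.58.
Month 2: interest £232.38; balance after payment £8,694.96.
Closed form: n = −ln(1 − rB₀/P)/ln(1+r) = −ln(0.8702)/ln(1.022) ≈ 6.389, so the balance reaches zero during payment 7.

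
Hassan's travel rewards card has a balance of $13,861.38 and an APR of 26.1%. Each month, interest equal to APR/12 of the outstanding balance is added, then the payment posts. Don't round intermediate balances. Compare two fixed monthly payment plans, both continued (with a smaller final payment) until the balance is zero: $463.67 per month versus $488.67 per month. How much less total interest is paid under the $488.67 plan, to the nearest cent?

$842.19

Monthly rate r = 26.1%/12 = 2.175% = 0.02175.
At $463.67/mo: n = ⌈−ln(1 − rB₀/P)/ln(1+r)⌉ = 49 payments (last $380.59); total interest = total paid − $13,861.38 = $8,775.37.
At $488.67/mo: 45 payments (last $293.08); total interest $7,933.18.
Interest saved = $8,775.37 − $7,933.18 = $842.19.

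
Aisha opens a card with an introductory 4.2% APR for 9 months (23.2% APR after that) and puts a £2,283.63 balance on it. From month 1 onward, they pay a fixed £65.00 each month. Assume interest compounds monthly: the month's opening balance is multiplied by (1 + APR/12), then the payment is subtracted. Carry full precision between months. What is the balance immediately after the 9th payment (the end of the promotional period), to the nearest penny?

£1,763.32

Promo months 1–9 at r₀ = 4.2%/12 = 0.0035; months 10+ at r₁ = 23.2%/12 = 0.0193333.
After month 9: iterate B ← B·(1+r₀) − £65.00 for 9 months → £1,763.32.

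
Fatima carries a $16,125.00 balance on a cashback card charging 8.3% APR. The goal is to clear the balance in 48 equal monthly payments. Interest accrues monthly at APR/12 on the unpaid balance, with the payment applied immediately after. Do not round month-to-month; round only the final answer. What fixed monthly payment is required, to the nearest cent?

Monthly rate r = 8.3%/12 = 0.691667% = 0.00691667.
Level-payment amortization: P = B₀·r / (1 − (1+r)^(−n)) = 16125.00·0.00691667 / (1 − 1.00692^(−48)).
Denominator 1 − (1+r)^(−48) = 0.281692192.
P = 111.531 / 0.281692192 ≈ 395.93.

$395.93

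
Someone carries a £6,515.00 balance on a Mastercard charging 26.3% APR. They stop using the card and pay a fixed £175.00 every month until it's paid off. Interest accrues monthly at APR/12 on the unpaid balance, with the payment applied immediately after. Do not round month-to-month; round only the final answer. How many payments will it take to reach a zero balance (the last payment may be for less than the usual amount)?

Monthly rate r = 26.3%/12 = 2.19167% = 0.0219167.
Recurrence: B ← B·(1+r) − £175.00.
Month 1: interest £142.79; balance after payment £6,482.79.
Month 2: interest £142.08; balance after payment £6,449.87.
Closed form: n = −ln(1 − rB₀/P)/ln(1+r) = −ln(0.18407)/ln(1.02192) ≈ 78.064, so the balance reaches zero during payment 79.

79 months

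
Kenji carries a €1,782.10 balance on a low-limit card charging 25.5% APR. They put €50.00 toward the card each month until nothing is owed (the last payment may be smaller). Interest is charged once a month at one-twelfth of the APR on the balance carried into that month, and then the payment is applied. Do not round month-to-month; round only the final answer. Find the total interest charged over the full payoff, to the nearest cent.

Monthly rate r = 25.5%/12 = 2.125% = 0.02125.
Payoff takes n = ⌈−ln(1 − rB₀/P)/ln(1+r)⌉ = ⌈67.356⌉ = 68 payments; the last is €17.90.
Total paid = 67·€50.00 + €17.90 = €3,367.90.
Total interest = total paid − principal = €3,367.90 − €1,782.10 = €1,585.80.

€1,585.80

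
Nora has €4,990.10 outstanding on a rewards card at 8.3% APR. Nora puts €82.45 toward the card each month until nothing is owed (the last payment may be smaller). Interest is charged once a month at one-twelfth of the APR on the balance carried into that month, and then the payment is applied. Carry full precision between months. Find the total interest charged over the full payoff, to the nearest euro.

€1,497

Monthly rate r = 8.3%/12 = 0.691667% = 0.00691667.
Payoff takes n = ⌈−ln(1 − rB₀/P)/ln(1+r)⌉ = ⌈78.682⌉ = 79 payments; the last is €56.29.
Total paid = 78·€82.45 + €56.29 = €6,487.39.
Total interest = total paid − principal = €6,487.39 − €4,990.10 = €1,497.29.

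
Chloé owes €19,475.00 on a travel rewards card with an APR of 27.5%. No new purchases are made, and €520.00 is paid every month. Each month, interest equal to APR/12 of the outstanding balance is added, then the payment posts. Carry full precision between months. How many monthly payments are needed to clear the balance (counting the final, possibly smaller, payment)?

87 months

Monthly rate r = 27.5%/12 = 2.29167% = 0.0229167.
Recurrence: B ← B·(1+r) − €520.00.
Month 1: interest €446.30; balance after payment €19,401.30.
Month 2: interest €444.61; balance after payment €19,325.92.
Closed form: n = −ln(1 − rB₀/P)/ln(1+r) = −ln(0.14173)/ln(1.02292) ≈ 86.232, so the balance reaches zero during payment 87.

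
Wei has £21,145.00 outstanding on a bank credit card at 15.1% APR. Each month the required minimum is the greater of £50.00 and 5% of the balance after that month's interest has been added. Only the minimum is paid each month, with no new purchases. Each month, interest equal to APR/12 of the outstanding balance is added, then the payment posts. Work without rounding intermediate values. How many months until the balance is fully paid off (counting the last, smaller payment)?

102 months

Monthly rate r = 15.1%/12 = 1.25833% = 0.0125833.
While 5% of the post-interest balance exceeds £50.00, each month B ← (B·(1+r))·(1 − 0.05), i.e. B shrinks by the factor (1+r)·0.95 = 0.96195.
This holds for months 1–79. Entering month 80 the balance is £987.20; 5% of the post-interest balance is now below £50.00, so the flat £50.00 minimum applies from here.
From month 80 a fixed £50.00 at rate r clears £987.20 in 23 more payments. Total: 79 + 23 = 102 months.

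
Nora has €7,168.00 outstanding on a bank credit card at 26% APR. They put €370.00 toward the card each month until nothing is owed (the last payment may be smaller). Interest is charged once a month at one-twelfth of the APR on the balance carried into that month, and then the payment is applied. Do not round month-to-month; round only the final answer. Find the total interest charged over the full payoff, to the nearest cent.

€2,228.12

Monthly rate r = 26%/12 = 2.16667% = 0.0216667.
Payoff takes n = ⌈−ln(1 − rB₀/P)/ln(1+r)⌉ = ⌈25.392⌉ = 26 payments; the last is €146.12.
Total paid = 25·€370.00 + €146.12 = €9,396.12.
Total interest = total paid − principal = €9,396.12 − €7,168.00 = €2,228.12.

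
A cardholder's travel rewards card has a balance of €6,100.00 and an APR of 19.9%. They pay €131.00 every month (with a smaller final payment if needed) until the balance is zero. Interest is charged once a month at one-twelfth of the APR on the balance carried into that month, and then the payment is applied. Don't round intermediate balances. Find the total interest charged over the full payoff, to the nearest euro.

Monthly rate r = 19.9%/12 = 1.65833% = 0.0165833.
Payoff takes n = ⌈−ln(1 − rB₀/P)/ln(1+r)⌉ = ⌈89.941⌉ = 90 payments; the last is €123.35.
Total paid = 89·€131.00 + €123.35 = €11,782.35.
Total interest = total paid − principal = €11,782.35 − €6,100.00 = €5,682.35.

€5,682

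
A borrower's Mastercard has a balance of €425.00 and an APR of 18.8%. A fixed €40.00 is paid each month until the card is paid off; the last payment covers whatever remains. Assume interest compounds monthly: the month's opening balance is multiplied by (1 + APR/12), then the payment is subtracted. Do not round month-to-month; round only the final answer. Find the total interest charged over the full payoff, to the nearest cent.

Monthly rate r = 18.8%/12 = 1.56667% = 0.0156667.
Payoff takes n = ⌈−ln(1 − rB₀/P)/ln(1+r)⌉ = ⌈11.712⌉ = 12 payments; the last is €28.56.
Total paid = 11·€40.00 + €28.56 = €468.56.
Total interest = total paid − principal = €468.56 − €425.00 = €43.56.

€43.56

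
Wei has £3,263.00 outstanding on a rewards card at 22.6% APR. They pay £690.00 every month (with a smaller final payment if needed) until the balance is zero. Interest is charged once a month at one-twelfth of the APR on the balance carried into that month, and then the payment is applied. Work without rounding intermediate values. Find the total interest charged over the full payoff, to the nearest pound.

£187

Monthly rate r = 22.6%/12 = 1.88333% = 0.0188333.
Payoff takes n = ⌈−ln(1 − rB₀/P)/ln(1+r)⌉ = ⌈4.999⌉ = 5 payments; the last is £689.64.
Total paid = 4·£690.00 + £689.64 = £3,449.64.
Total interest = total paid − principal = £3,449.64 − £3,263.00 = £186.64.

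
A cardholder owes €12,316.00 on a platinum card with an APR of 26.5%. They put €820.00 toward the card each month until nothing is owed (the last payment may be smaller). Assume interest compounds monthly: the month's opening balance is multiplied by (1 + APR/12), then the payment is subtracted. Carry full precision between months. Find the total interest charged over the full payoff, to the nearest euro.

Monthly rate r = 26.5%/12 = 2.20833% = 0.0220833.
Payoff takes n = ⌈−ln(1 − rB₀/P)/ln(1+r)⌉ = ⌈18.449⌉ = 19 payments; the last is €370.68.
Total paid = 18·€820.00 + €370.68 = €15,130.68.
Total interest = total paid − principal = €15,130.68 − €12,316.00 = €2,814.68.

€2,815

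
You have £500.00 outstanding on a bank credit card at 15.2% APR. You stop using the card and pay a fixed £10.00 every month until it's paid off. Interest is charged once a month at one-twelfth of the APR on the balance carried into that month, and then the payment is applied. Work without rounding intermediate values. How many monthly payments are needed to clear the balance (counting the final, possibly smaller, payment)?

Monthly rate r = 15.2%/12 = 1.26667% = 0.0126667.
Recurrence: B ← B·(1+r) − £10.00.
Month 1: interest £6.33; balance after payment £496.33.
Month 2: interest £6.29; balance after payment £492.62.
Closed form: n = −ln(1 − rB₀/P)/ln(1+r) = −ln(0.36667)/ln(1.01267) ≈ 79.709, so the balance reaches zero during payment 80.

80 months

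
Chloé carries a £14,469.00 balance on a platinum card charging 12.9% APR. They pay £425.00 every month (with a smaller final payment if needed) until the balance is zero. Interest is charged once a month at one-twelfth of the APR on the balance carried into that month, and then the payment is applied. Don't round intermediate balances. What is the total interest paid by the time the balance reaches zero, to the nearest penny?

Monthly rate r = 12.9%/12 = 1.075% = 0.01075.
Payoff takes n = ⌈−ln(1 − rB₀/P)/ln(1+r)⌉ = ⌈42.616⌉ = 43 payments; the last is £262.28.
Total paid = 42·£425.00 + £262.28 = £18,112.28.
Total interest = total paid − principal = £18,112.28 − £14,469.00 = £3,643.28.

£3,643.28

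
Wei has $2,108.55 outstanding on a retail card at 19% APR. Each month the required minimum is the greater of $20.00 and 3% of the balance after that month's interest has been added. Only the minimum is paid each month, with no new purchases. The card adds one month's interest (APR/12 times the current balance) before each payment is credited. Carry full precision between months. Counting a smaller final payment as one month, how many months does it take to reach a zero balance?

Monthly rate r = 19%/12 = 1.58333% = 0.0158333.
While 3% of the post-interest balance exceeds $20.00, each month B ← (B·(1+r))·(1 − 0.03), i.e. B shrinks by the factor (1+r)·0.97 = 0.98536.
This holds for months 1–80. Entering month 81 the balance is $647.92; 3% of the post-interest balance is now below $20.00, so the flat $20.00 minimum applies from here.
From month 81 a fixed $20.00 at rate r clears $647.92 in 46 more payments. Total: 80 + 46 = 126 months.

126 months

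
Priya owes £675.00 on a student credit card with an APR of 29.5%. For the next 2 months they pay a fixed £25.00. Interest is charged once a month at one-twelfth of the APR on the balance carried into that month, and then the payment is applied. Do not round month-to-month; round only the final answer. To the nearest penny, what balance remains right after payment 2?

Monthly rate r = 29.5%/12 = 2.45833% = 0.0245833.
Each month: B ← B·(1+r) − £25.00.
Month 1: interest £16.59; balance after payment £666.59.
Month 2: interest £16.39; balance after payment £657.98.

£657.98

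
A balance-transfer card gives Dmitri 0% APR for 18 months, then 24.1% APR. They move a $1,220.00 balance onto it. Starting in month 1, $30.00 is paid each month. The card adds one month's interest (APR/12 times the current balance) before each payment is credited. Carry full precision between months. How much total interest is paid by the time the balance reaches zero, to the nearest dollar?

Promo months 1–18 at r₀ = 0%/12 = 0; months 19+ at r₁ = 24.1%/12 = 0.0200833.
After month 18 (no interest yet): B = $1,220.00 − 18·$30.00 = $680.00.
Then at r₁ with $30.00/mo: n₂ = −ln(1 − r₁·B/P)/ln(1+r₁) ≈ 30.55 → 31 more payments.
Total paid = 48·$30.00 + $16.44 = $1,456.44; interest = $1,456.44 − $1,220.00 = $236.44.

$236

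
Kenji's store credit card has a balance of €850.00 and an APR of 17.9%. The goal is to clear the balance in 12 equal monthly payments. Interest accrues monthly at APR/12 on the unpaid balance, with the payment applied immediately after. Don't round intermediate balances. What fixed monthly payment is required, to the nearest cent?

Monthly rate r = 17.9%/12 = 1.49167% = 0.0149167.
Level-payment amortization: P = B₀·r / (1 − (1+r)^(−n)) = 850.00·0.0149167 / (1 − 1.01492^(−12)).
Denominator 1 − (1+r)^(−12) = 0.162788111.
P = 12.6792 / 0.162788111 ≈ 77.89.

€77.89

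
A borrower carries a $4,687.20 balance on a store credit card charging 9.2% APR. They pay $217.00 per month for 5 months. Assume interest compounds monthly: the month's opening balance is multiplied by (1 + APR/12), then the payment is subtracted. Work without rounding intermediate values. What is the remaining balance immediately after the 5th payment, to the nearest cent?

$3,767.89

Monthly rate r = 9.2%/12 = 0.766667% = 0.00766667.
Each month: B ← B·(1+r) − $217.00.
Month 1: interest $35.94; balance after payment $4,506.14.
Month 2: interest $34.55; balance after payment $4,323.68.
Month 3: interest $33.15; balance after payment $4,139.83.
Month 4: interest $31.74; balance after payment $3,954.57.
Month 5: interest $30.32; balance after payment $3,767.89.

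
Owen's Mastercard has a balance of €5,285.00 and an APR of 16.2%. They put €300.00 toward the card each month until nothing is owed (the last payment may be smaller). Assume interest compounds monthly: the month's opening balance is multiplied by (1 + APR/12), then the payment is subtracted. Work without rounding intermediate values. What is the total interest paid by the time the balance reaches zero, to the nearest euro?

€791

Monthly rate r = 16.2%/12 = 1.35% = 0.0135.
Payoff takes n = ⌈−ln(1 − rB₀/P)/ln(1+r)⌉ = ⌈20.252⌉ = 21 payments; the last is €76.12.
Total paid = 20·€300.00 + €76.12 = €6,076.12.
Total interest = total paid − principal = €6,076.12 − €5,285.00 = €791.12.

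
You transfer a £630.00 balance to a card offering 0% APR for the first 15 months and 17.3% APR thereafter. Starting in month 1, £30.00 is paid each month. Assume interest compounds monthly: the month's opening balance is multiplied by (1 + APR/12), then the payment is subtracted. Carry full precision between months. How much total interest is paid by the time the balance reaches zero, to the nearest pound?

Promo months 1–15 at r₀ = 0%/12 = 0; months 16+ at r₁ = 17.3%/12 = 0.0144167.
After month 15 (no interest yet): B = £630.00 − 15·£30.00 = £180.00.
Then at r₁ with £30.00/mo: n₂ = −ln(1 − r₁·B/P)/ln(1+r₁) ≈ 6.32 → 7 more payments.
Total paid = 21·£30.00 + £9.67 = £639.67; interest = £639.67 − £630.00 = £9.67.

£10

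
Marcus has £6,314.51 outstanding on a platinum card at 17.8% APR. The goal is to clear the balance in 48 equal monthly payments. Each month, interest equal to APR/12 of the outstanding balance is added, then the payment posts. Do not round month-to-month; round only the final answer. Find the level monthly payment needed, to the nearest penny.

£184.83

Monthly rate r = 17.8%/12 = 1.48333% = 0.0148333.
Level-payment amortization: P = B₀·r / (1 − (1+r)^(−n)) = 6314.51·0.0148333 / (1 − 1.01483^(−48)).
Denominator 1 − (1+r)^(−48) = 0.506765707.
P = 93.6652 / 0.506765707 ≈ 184.83.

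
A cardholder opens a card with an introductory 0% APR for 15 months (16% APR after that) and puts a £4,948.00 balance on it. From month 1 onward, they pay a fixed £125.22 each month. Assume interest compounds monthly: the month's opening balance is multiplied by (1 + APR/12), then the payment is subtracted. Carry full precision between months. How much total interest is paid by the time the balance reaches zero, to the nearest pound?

£672

Promo months 1–15 at r₀ = 0%/12 = 0; months 16+ at r₁ = 16%/12 = 0.0133333.
After month 15 (no interest yet): B = £4,948.00 − 15·£125.22 = £3,069.70.
Then at r₁ with £125.22/mo: n₂ = −ln(1 − r₁·B/P)/ln(1+r₁) ≈ 29.88 → 30 more payments.
Total paid = 44·£125.22 + £110.60 = £5,620.28; interest = £5,620.28 − £4,948.00 = £672.28.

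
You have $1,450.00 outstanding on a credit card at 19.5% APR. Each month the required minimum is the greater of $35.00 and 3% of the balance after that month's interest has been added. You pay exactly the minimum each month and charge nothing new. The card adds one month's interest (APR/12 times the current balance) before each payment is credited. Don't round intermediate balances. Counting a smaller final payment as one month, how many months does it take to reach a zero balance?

Monthly rate r = 19.5%/12 = 1.625% = 0.01625.
While 3% of the post-interest balance exceeds $35.00, each month B ← (B·(1+r))·(1 − 0.03), i.e. B shrinks by the factor (1+r)·0.97 = 0.98576.
This holds for months 1–17. Entering month 18 the balance is $1,136.31; 3% of the post-interest balance is now below $35.00, so the flat $35.00 minimum applies from here.
From month 18 a fixed $35.00 at rate r clears $1,136.31 in 47 more payments. Total: 17 + 47 = 64 months.

64 months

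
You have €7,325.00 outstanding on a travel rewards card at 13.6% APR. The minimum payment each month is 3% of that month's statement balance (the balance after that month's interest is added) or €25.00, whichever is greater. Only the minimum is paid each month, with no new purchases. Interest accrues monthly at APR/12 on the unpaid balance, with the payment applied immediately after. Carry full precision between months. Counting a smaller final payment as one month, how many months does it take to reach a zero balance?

Monthly rate r = 13.6%/12 = 1.13333% = 0.0113333.
While 3% of the post-interest balance exceeds €25.00, each month B ← (B·(1+r))·(1 − 0.03), i.e. B shrinks by the factor (1+r)·0.97 = 0.98099.
This holds for months 1–114. Entering month 115 the balance is €821.75; 3% of the post-interest balance is now below €25.00, so the flat €25.00 minimum applies from here.
From month 115 a fixed €25.00 at rate r clears €821.75 in 42 more payments. Total: 114 + 42 = 156 months.

156 months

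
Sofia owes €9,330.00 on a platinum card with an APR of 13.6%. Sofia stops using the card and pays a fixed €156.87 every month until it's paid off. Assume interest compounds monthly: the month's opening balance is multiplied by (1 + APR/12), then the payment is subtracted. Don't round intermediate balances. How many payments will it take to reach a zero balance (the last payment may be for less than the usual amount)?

Monthly rate r = 13.6%/12 = 1.13333% = 0.0113333.
Recurrence: B ← B·(1+r) − €156.87.
Month 1: interest €105.74; balance after payment €9,278.87.
Month 2: interest €105.16; balance after payment €9,227.16.
Closed form: n = −ln(1 − rB₀/P)/ln(1+r) = −ln(0.32594)/ln(1.01133) ≈ 99.475, so the balance reaches zero during payment 100.

100 payments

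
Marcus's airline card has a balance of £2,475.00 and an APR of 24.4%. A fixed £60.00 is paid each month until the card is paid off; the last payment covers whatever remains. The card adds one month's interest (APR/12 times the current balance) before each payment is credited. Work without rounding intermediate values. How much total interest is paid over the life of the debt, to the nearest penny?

£2,964.35

Monthly rate r = 24.4%/12 = 2.03333% = 0.0203333.
Payoff takes n = ⌈−ln(1 − rB₀/P)/ln(1+r)⌉ = ⌈90.654⌉ = 91 payments; the last is £39.35.
Total paid = 90·£60.00 + £39.35 = £5,439.35.
Total interest = total paid − principal = £5,439.35 − £2,475.00 = £2,964.35.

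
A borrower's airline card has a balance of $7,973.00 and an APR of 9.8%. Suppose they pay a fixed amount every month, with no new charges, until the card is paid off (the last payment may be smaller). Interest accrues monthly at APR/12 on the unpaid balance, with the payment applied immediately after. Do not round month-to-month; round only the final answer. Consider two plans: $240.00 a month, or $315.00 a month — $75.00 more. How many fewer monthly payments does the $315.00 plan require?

10 fewer payments

Monthly rate r = 9.8%/12 = 0.816667% = 0.00816667.
At $240.00/mo: n = ⌈−ln(1 − rB₀/P)/ln(1+r)⌉ = 39 payments (last $219.17); total interest = total paid − $7,973.00 = $1,366.17.
At $315.00/mo: 29 payments (last $148.46); total interest $995.46.
Payments saved = 39 − 29 = 10.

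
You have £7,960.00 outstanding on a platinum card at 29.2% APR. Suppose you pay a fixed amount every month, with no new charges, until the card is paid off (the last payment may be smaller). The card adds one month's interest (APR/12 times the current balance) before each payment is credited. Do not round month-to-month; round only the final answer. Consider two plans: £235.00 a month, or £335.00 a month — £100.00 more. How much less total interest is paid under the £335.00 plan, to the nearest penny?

£4,966.18

Monthly rate r = 29.2%/12 = 2.43333% = 0.0243333.
At £235.00/mo: n = ⌈−ln(1 − rB₀/P)/ln(1+r)⌉ = 73 payments (last £74.29); total interest = total paid − £7,960.00 = £9,034.29.
At £335.00/mo: 36 payments (last £303.11); total interest £4,068.11.
Interest saved = £9,034.29 − £4,068.11 = £4,966.18.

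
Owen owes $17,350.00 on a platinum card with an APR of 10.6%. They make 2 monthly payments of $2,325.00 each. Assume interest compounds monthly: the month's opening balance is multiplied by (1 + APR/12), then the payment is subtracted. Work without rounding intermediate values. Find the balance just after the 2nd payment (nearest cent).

$12,987.33

Monthly rate r = 10.6%/12 = 0.883333% = 0.00883333.
Each month: B ← B·(1+r) − $2,325.00.
Month 1: interest $153.26; balance after payment $15,178.26.
Month 2: interest $134.07; balance after payment $12,987.33.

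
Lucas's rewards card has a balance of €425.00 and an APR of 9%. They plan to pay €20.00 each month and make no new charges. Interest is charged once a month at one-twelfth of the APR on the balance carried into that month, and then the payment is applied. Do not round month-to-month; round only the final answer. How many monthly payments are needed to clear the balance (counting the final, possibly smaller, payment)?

24 months

Monthly rate r = 9%/12 = 0.75% = 0.0075.
Recurrence: B ← B·(1+r) − €20.00.
Month 1: interest €3.19; balance after payment €408.19.
Month 2: interest €3.06; balance after payment €391.25.
Closed form: n = −ln(1 − rB₀/P)/ln(1+r) = −ln(0.84062)/ln(1.0075) ≈ 23.235, so the balance reaches zero during payment 24.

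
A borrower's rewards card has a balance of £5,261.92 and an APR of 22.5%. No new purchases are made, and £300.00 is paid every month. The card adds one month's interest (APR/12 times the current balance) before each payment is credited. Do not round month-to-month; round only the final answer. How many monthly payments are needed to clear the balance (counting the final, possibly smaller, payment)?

Monthly rate r = 22.5%/12 = 1.875% = 0.01875.
Recurrence: B ← B·(1+r) − £300.00.
Month 1: interest £98.66; balance after payment £5,060.58.
Month 2: interest £94.89; balance after payment £4,855.47.
Closed form: n = −ln(1 − rB₀/P)/ln(1+r) = −ln(0.67113)/ln(1.01875) ≈ 21.468, so the balance reaches zero during payment 22.

22 payments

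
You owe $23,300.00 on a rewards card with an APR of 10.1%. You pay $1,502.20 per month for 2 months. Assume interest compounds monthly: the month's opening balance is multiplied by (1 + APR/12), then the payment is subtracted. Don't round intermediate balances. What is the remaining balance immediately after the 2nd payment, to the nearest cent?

Monthly rate r = 10.1%/12 = 0.841667% = 0.00841667.
Each month: B ← B·(1+r) − $1,502.20.
Month 1: interest $196.11; balance after payment $21,993.91.
Month 2: interest $185.12; balance after payment $20,676.82.

$20,676.82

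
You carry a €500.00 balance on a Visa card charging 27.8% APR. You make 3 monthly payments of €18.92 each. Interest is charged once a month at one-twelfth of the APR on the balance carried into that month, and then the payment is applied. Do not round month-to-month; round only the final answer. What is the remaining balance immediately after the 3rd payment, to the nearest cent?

Monthly rate r = 27.8%/12 = 2.31667% = 0.0231667.
Each month: B ← B·(1+r) − €18.92.
Month 1: interest €11.58; balance after payment €492.66.
Month 2: interest €11.41; balance after payment €485.16.
Month 3: interest €11.24; balance after payment €477.48.

€477.48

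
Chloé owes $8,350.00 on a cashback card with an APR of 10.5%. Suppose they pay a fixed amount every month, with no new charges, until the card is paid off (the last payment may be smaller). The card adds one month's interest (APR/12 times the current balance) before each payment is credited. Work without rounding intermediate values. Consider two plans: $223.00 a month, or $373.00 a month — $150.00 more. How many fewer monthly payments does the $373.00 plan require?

Monthly rate r = 10.5%/12 = 0.875% = 0.00875.
At $223.00/mo: n = ⌈−ln(1 − rB₀/P)/ln(1+r)⌉ = 46 payments (last $126.07); total interest = total paid − $8,350.00 = $1,811.07.
At $373.00/mo: 26 payments (last $8.85); total interest $983.85.
Payments saved = 46 − 26 = 20.

20 fewer payments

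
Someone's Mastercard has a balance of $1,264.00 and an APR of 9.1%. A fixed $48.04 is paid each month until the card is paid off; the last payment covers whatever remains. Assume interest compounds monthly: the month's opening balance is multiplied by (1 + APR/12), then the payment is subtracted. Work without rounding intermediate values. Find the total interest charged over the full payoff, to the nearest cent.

Monthly rate r = 9.1%/12 = 0.758333% = 0.00758333.
Payoff takes n = ⌈−ln(1 − rB₀/P)/ln(1+r)⌉ = ⌈29.459⌉ = 30 payments; the last is $22.09.
Total paid = 29·$48.04 + $22.09 = $1,415.25.
Total interest = total paid − principal = $1,415.25 − $1,264.00 = $151.25.

$151.25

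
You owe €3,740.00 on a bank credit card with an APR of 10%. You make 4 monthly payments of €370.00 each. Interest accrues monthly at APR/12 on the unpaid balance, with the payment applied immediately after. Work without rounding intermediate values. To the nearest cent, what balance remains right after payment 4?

Monthly rate r = 10%/12 = 0.833333% = 0.00833333.
Each month: B ← B·(1+r) − €370.00.
Month 1: interest €31.17; balance after payment €3,401.17.
Month 2: interest €28.34; balance after payment €3,059.51.
Month 3: interest €25.50; balance after payment €2,715.01.
Month 4: interest €22.63; balance after payment €2,367.63.

€2,367.63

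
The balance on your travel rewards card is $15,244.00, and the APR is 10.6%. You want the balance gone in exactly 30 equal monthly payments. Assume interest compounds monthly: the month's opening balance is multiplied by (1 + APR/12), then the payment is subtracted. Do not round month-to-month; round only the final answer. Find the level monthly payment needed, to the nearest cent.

Monthly rate r = 10.6%/12 = 0.883333% = 0.00883333.
Level-payment amortization: P = B₀·r / (1 − (1+r)^(−n)) = 15244.00·0.00883333 / (1 − 1.00883^(−30)).
Denominator 1 − (1+r)^(−30) = 0.231900833.
P = 134.655 / 0.231900833 ≈ 580.66.

$580.66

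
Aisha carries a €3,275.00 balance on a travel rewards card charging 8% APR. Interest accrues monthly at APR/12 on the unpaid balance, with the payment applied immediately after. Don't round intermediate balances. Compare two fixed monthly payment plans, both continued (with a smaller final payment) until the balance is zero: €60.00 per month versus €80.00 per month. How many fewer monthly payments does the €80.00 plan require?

Monthly rate r = 8%/12 = 0.666667% = 0.00666667.
At €60.00/mo: n = ⌈−ln(1 − rB₀/P)/ln(1+r)⌉ = 69 payments (last €5.01); total interest = total paid − €3,275.00 = €810.01.
At €80.00/mo: 48 payments (last €77.31); total interest €562.31.
Payments saved = 69 − 48 = 21.

21 fewer payments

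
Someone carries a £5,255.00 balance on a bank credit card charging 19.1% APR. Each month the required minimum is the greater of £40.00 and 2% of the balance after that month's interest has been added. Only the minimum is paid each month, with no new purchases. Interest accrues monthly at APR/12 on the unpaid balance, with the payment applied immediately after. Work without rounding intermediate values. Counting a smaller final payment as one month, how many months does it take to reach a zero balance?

Monthly rate r = 19.1%/12 = 1.59167% = 0.0159167.
While 2% of the post-interest balance exceeds £40.00, each month B ← (B·(1+r))·(1 − 0.02), i.e. B shrinks by the factor (1+r)·0.98 = 0.9956.
This holds for months 1–223. Entering month 224 the balance is £1,964.90; 2% of the post-interest balance is now below £40.00, so the flat £40.00 minimum applies from here.
From month 224 a fixed £40.00 at rate r clears £1,964.90 in 97 more payments. Total: 223 + 97 = 320 months.

320 months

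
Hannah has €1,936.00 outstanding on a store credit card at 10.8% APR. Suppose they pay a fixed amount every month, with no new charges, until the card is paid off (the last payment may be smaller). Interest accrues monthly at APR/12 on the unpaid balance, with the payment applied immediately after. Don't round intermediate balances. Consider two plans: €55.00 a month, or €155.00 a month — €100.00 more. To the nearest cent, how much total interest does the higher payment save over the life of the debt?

Monthly rate r = 10.8%/12 = 0.9% = 0.009.
At €55.00/mo: n = ⌈−ln(1 − rB₀/P)/ln(1+r)⌉ = 43 payments (last €28.66); total interest = total paid − €1,936.00 = €402.66.
At €155.00/mo: 14 payments (last €48.10); total interest €127.10.
Interest saved = €402.66 − €127.10 = €275.56.

€275.56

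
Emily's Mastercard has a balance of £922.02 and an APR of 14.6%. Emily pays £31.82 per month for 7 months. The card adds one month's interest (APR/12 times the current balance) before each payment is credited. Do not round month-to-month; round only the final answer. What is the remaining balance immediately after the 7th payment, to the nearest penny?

£772.43

Monthly rate r = 14.6%/12 = 1.21667% = 0.0121667.
Each month: B ← B·(1+r) − £31.82.
Month 1: interest £11.22; balance after payment £901.42.
Month 2: interest £10.97; balance after payment £880.57.
Month 3: interest £10.71; balance after payment £859.46.
Month 4: interest £10.46; balance after payment £838.10.
Month 5: interest £10.20; balance after payment £816.47.
Month 6: interest £9.93; balance after payment £794.59.
Month 7: interest £9.67; balance after payment £772.43.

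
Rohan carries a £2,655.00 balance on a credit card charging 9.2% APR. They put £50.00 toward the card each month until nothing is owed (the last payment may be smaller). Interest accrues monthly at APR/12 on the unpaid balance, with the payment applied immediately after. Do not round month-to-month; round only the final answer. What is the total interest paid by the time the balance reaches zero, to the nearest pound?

£767

Monthly rate r = 9.2%/12 = 0.766667% = 0.00766667.
Payoff takes n = ⌈−ln(1 − rB₀/P)/ln(1+r)⌉ = ⌈68.443⌉ = 69 payments; the last is £22.20.
Total paid = 68·£50.00 + £22.20 = £3,422.20.
Total interest = total paid − principal = £3,422.20 − £2,655.00 = £767.20.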